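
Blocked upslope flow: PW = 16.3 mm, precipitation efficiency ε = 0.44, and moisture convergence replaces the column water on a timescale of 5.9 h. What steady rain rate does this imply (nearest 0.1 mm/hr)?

R ≈ 1.2 mm/hr

Each overturning extracts ε × PW = 0.44 × 16.3 = 7.172 mm.
Rate = ε·PW / τ = 7.172 / 5.9 h = 1.2 mm/hr.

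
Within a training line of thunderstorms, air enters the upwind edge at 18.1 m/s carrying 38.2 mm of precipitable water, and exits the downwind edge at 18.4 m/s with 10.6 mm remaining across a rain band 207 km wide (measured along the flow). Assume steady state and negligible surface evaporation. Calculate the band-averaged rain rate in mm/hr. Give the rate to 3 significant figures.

Column moisture flux per unit crosswind length is F = V × PW.
Inflow: F_in = 18.1 × 38.2 = 691.42 mm·m/s
Outflow: F_out = 18.4 × 10.6 = 195.04 mm·m/s
Steady-state rate R = (F_in − F_out)/L = (691.42 − 195.04) / 207000 m = 2.398e-03 mm/s.
R = 2.398e-03 × 3600 = 8.63 mm/hr.

R ≈ 8.63 mm/hr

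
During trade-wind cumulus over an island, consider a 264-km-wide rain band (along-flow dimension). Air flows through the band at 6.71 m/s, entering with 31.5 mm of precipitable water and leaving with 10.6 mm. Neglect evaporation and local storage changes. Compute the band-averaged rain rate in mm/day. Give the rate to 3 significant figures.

Column moisture flux per unit crosswind length is F = V × PW.
Inflow: F_in = 6.71 × 31.5 = 211.365 mm·m/s
Outflow: F_out = 6.71 × 10.6 = 71.126 mm·m/s
Steady-state rate R = (F_in − F_out)/L = (211.365 − 71.126) / 264000 m = 5.312e-04 mm/s.
R = 5.312e-04 × 3600 × 24 = 45.9 mm/day.

R ≈ 45.9 mm/day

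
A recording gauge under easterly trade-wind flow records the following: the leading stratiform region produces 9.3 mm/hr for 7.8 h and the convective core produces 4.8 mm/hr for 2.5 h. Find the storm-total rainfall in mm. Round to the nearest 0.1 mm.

total ≈ 84.5 mm

Total = Σ Rᵢ Δtᵢ = 9.3 × 7.8 + 4.8 × 2.5
      = 72.54 + 12 = 84.5 mm.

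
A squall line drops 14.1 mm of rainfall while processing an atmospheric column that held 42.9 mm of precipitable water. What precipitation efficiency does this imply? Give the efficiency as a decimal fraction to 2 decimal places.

ε ≈ 0.33

ε = rainfall / PW = 14.1 / 42.9 = 0.33.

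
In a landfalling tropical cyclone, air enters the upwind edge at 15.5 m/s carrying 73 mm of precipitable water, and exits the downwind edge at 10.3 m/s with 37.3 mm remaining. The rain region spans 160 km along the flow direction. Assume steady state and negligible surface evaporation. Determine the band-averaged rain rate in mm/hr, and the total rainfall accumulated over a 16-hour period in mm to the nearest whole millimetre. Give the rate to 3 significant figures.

Column moisture flux per unit crosswind length is F = V × PW.
Inflow: F_in = 15.5 × 73 = 1131.5 mm·m/s
Outflow: F_out = 10.3 × 37.3 = 384.19 mm·m/s
Steady-state rate R = (F_in − F_out)/L = (1131.5 − 384.19) / 160000 m = 4.671e-03 mm/s.
R = 4.671e-03 × 3600 = 16.8 mm/hr.
Over 16 h: total = 16.8 × 16 = 268.8 ≈ 269 mm.

R ≈ 16.8 mm/hr; total ≈ 269 mm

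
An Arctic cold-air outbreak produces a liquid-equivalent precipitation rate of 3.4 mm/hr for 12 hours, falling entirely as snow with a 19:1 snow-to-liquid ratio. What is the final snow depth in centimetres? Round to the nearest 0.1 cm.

snow depth ≈ 77.5 cm

Liquid-equivalent depth = 3.4 × 12 = 40.8 mm.
Snow depth = 40.8 mm × 19 = 775.2 mm = 77.5 cm.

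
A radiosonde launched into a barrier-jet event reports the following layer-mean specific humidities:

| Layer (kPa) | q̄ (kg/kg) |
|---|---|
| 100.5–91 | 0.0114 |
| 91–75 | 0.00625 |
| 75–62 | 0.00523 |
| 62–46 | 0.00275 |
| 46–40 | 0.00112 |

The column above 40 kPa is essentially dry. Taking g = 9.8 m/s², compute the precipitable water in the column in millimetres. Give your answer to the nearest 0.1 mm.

PW ≈ 33.4 mm

Precipitable water is the column-integrated vapour mass per unit area: PW = (1/g) Σ q̄ Δp, with q in kg/kg and Δp in Pa (1 kg/m² of water = 1 mm).
Layer 100.5–91 kPa: Δp = 95 hPa = 9500 Pa, q̄ = 0.0114 kg/kg → 0.0114 × 9500 / 9.8 = 11.05 mm
Layer 91–75 kPa: Δp = 160 hPa = 16000 Pa, q̄ = 0.00625 kg/kg → 0.00625 × 16000 / 9.8 = 10.20 mm
Layer 75–62 kPa: Δp = 130 hPa = 13000 Pa, q̄ = 0.00523 kg/kg → 0.00523 × 13000 / 9.8 = 6.94 mm
Layer 62–46 kPa: Δp = 160 hPa = 16000 Pa, q̄ = 0.00275 kg/kg → 0.00275 × 16000 / 9.8 = 4.49 mm
Layer 46–40 kPa: Δp = 60 hPa = 6000 Pa, q̄ = 0.00112 kg/kg → 0.00112 × 6000 / 9.8 = 0.69 mm
PW = 11.05 + 10.20 + 6.94 + 4.49 + 0.69 = 33.37 ≈ 33.4 mm.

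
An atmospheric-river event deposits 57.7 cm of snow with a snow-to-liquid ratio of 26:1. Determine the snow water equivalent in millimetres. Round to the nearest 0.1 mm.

SWE ≈ 22.2 mm

SWE = snow depth / ratio = 57.7 cm / 26 = 2.219 cm = 22.2 mm.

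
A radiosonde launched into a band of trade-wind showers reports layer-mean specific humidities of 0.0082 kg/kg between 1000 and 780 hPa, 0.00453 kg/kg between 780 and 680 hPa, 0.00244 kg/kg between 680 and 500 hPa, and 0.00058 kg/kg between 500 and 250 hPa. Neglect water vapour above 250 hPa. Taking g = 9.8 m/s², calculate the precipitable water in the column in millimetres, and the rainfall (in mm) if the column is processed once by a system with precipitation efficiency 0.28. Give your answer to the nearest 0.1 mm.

Precipitable water is the column-integrated vapour mass per unit area: PW = (1/g) Σ q̄ Δp, with q in kg/kg and Δp in Pa (1 kg/m² of water = 1 mm).
Layer 1000–780 hPa: Δp = 220 hPa = 22000 Pa, q̄ = 0.0082 kg/kg → 0.0082 × 22000 / 9.8 = 18.41 mm
Layer 780–680 hPa: Δp = 100 hPa = 10000 Pa, q̄ = 0.00453 kg/kg → 0.00453 × 10000 / 9.8 = 4.62 mm
Layer 680–500 hPa: Δp = 180 hPa = 18000 Pa, q̄ = 0.00244 kg/kg → 0.00244 × 18000 / 9.8 = 4.48 mm
Layer 500–250 hPa: Δp = 250 hPa = 25000 Pa, q̄ = 0.00058 kg/kg → 0.00058 × 25000 / 9.8 = 1.48 mm
PW = 18.41 + 4.62 + 4.48 + 1.48 = 28.99 ≈ 29.0 mm.
Rainfall = ε × PW = 0.28 × 29.0 = 8.1 mm.

PW ≈ 29.0 mm; rainfall ≈ 8.1 mm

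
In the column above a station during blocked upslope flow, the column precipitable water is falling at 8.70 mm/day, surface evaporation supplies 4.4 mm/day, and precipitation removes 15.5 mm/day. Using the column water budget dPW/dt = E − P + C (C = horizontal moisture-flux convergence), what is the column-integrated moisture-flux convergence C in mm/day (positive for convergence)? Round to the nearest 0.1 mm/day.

C ≈ 2.4 mm/day

dPW/dt = -8.70 mm/day.
C = dPW/dt − E + P = (-8.70) − 4.4 + 15.5 = 2.4 mm/day.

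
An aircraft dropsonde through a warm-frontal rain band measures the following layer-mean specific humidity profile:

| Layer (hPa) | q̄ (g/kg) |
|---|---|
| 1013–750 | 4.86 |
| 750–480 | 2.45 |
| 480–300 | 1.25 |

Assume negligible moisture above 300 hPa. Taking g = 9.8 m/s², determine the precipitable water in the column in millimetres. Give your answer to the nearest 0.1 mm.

PW ≈ 22.1 mm

Precipitable water is the column-integrated vapour mass per unit area: PW = (1/g) Σ q̄ Δp, with q in kg/kg and Δp in Pa (1 kg/m² of water = 1 mm).
Layer 1013–750 hPa: Δp = 263 hPa = 26300 Pa, q̄ = 0.00486 kg/kg → 0.00486 × 26300 / 9.8 = 13.04 mm
Layer 750–480 hPa: Δp = 270 hPa = 27000 Pa, q̄ = 0.00245 kg/kg → 0.00245 × 27000 / 9.8 = 6.75 mm
Layer 480–300 hPa: Δp = 180 hPa = 18000 Pa, q̄ = 0.00125 kg/kg → 0.00125 × 18000 / 9.8 = 2.30 mm
PW = 13.04 + 6.75 + 2.30 = 22.09 ≈ 22.1 mm.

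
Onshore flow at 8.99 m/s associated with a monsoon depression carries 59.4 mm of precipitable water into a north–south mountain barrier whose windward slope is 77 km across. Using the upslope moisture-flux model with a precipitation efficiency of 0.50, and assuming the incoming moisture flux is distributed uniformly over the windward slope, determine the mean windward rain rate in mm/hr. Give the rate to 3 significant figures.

R ≈ 12.5 mm/hr

Incoming column moisture flux per unit ridge length: F = V × PW = 8.99 × 59.4 = 534.006 mm·m/s.
Spread over the 77 km slope with efficiency ε = 0.50: R = ε·F/W = 0.50 × 534.006 / 77000 m = 3.468e-03 mm/s.
R = 3.468e-03 × 3600 = 12.5 mm/hr.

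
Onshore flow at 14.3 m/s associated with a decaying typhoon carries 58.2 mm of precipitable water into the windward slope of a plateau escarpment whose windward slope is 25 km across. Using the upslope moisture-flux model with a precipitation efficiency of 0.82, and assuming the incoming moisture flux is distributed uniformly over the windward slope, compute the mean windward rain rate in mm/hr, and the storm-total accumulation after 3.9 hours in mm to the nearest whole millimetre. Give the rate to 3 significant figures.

Incoming column moisture flux per unit ridge length: F = V × PW = 14.3 × 58.2 = 832.26 mm·m/s.
Spread over the 25 km slope with efficiency ε = 0.82: R = ε·F/W = 0.82 × 832.26 / 25000 m = 2.730e-02 mm/s.
R = 2.730e-02 × 3600 = 98.3 mm/hr.
Over 3.9 h: total = 98.3 × 3.9 = 383.37 ≈ 383 mm.

R ≈ 98.3 mm/hr; total ≈ 383 mm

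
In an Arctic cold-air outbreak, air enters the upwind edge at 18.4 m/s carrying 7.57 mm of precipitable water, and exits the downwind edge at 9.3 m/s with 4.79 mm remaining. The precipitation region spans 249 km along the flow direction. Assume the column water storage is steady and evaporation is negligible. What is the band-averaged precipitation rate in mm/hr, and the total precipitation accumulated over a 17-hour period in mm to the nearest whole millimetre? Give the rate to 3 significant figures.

R ≈ 1.37 mm/hr; total ≈ 23 mm

Column moisture flux per unit crosswind length is F = V × PW.
Inflow: F_in = 18.4 × 7.57 = 139.288 mm·m/s
Outflow: F_out = 9.3 × 4.79 = 44.547 mm·m/s
Steady-state rate R = (F_in − F_out)/L = (139.288 − 44.547) / 249000 m = 3.805e-04 mm/s.
R = 3.805e-04 × 3600 = 1.37 mm/hr.
Over 17 h: total = 1.37 × 17 = 23.29 ≈ 23 mm.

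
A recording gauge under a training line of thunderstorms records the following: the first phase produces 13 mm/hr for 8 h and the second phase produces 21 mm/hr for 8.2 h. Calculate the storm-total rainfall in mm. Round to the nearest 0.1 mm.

total ≈ 276.2 mm

Total = Σ Rᵢ Δtᵢ = 13 × 8 + 21 × 8.2
      = 104 + 172.2 = 276.2 mm.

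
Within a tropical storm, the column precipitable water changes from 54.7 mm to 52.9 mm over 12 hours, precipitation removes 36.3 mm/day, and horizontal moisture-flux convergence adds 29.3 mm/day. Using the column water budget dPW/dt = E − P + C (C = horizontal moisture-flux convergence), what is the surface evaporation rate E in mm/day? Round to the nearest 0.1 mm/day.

dPW/dt = (52.9 − 54.7) mm / (12/24 day) = -3.600 mm/day.
E = dPW/dt + P − C = (-3.600) + 36.3 − (29.3) = 3.4 mm/day.

E ≈ 3.4 mm/day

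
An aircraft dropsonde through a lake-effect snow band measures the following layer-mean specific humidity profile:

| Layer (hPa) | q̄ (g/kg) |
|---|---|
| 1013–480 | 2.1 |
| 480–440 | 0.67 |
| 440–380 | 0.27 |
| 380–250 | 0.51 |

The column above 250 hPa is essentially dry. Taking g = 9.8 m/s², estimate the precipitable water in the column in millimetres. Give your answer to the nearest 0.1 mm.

PW ≈ 12.5 mm

Precipitable water is the column-integrated vapour mass per unit area: PW = (1/g) Σ q̄ Δp, with q in kg/kg and Δp in Pa (1 kg/m² of water = 1 mm).
Layer 1013–480 hPa: Δp = 533 hPa = 53300 Pa, q̄ = 0.0021 kg/kg → 0.0021 × 53300 / 9.8 = 11.42 mm
Layer 480–440 hPa: Δp = 40 hPa = 4000 Pa, q̄ = 0.00067 kg/kg → 0.00067 × 4000 / 9.8 = 0.27 mm
Layer 440–380 hPa: Δp = 60 hPa = 6000 Pa, q̄ = 0.00027 kg/kg → 0.00027 × 6000 / 9.8 = 0.17 mm
Layer 380–250 hPa: Δp = 130 hPa = 13000 Pa, q̄ = 0.00051 kg/kg → 0.00051 × 13000 / 9.8 = 0.68 mm
PW = 11.42 + 0.27 + 0.17 + 0.68 = 12.54 ≈ 12.5 mm.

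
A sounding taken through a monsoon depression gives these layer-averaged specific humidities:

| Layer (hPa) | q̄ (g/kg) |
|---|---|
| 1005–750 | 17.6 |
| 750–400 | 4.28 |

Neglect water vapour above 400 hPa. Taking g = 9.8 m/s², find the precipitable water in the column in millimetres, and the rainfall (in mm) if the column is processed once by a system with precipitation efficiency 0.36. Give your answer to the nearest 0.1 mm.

Precipitable water is the column-integrated vapour mass per unit area: PW = (1/g) Σ q̄ Δp, with q in kg/kg and Δp in Pa (1 kg/m² of water = 1 mm).
Layer 1005–750 hPa: Δp = 255 hPa = 25500 Pa, q̄ = 0.0176 kg/kg → 0.0176 × 25500 / 9.8 = 45.80 mm
Layer 750–400 hPa: Δp = 350 hPa = 35000 Pa, q̄ = 0.00428 kg/kg → 0.00428 × 35000 / 9.8 = 15.29 mm
PW = 45.80 + 15.29 = 61.09 ≈ 61.1 mm.
Rainfall = ε × PW = 0.36 × 61.1 = 22.0 mm.

PW ≈ 61.1 mm; rainfall ≈ 22.0 mm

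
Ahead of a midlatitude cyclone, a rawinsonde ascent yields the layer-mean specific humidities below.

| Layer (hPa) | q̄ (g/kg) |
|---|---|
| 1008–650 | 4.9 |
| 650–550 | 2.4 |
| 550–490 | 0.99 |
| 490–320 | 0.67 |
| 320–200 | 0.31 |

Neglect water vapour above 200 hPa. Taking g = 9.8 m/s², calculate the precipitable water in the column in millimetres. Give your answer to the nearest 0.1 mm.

Precipitable water is the column-integrated vapour mass per unit area: PW = (1/g) Σ q̄ Δp, with q in kg/kg and Δp in Pa (1 kg/m² of water = 1 mm).
Layer 1008–650 hPa: Δp = 358 hPa = 35800 Pa, q̄ = 0.0049 kg/kg → 0.0049 × 35800 / 9.8 = 17.90 mm
Layer 650–550 hPa: Δp = 100 hPa = 10000 Pa, q̄ = 0.0024 kg/kg → 0.0024 × 10000 / 9.8 = 2.45 mm
Layer 550–490 hPa: Δp = 60 hPa = 6000 Pa, q̄ = 0.00099 kg/kg → 0.00099 × 6000 / 9.8 = 0.61 mm
Layer 490–320 hPa: Δp = 170 hPa = 17000 Pa, q̄ = 0.00067 kg/kg → 0.00067 × 17000 / 9.8 = 1.16 mm
Layer 320–200 hPa: Δp = 120 hPa = 12000 Pa, q̄ = 0.00031 kg/kg → 0.00031 × 12000 / 9.8 = 0.38 mm
PW = 17.90 + 2.45 + 0.61 + 1.16 + 0.38 = 22.50 ≈ 22.5 mm.

PW ≈ 22.5 mm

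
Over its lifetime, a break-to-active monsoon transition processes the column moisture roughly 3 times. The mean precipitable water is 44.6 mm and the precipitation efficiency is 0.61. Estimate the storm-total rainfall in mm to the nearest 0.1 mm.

rainfall ≈ 81.6 mm

Each cycle deposits ε × PW = 0.61 × 44.6 = 27.206 mm.
Over 3 cycles: 3 × 27.206 = 81.6 mm.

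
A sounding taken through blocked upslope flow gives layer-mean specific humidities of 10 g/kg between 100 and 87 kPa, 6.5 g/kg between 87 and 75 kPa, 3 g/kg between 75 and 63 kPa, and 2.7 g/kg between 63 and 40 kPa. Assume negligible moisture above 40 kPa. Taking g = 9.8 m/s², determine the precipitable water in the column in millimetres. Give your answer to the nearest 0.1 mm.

PW ≈ 31.2 mm

Precipitable water is the column-integrated vapour mass per unit area: PW = (1/g) Σ q̄ Δp, with q in kg/kg and Δp in Pa (1 kg/m² of water = 1 mm).
Layer 100–87 kPa: Δp = 130 hPa = 13000 Pa, q̄ = 0.01 kg/kg → 0.01 × 13000 / 9.8 = 13.27 mm
Layer 87–75 kPa: Δp = 120 hPa = 12000 Pa, q̄ = 0.0065 kg/kg → 0.0065 × 12000 / 9.8 = 7.96 mm
Layer 75–63 kPa: Δp = 120 hPa = 12000 Pa, q̄ = 0.003 kg/kg → 0.003 × 12000 / 9.8 = 3.67 mm
Layer 63–40 kPa: Δp = 230 hPa = 23000 Pa, q̄ = 0.0027 kg/kg → 0.0027 × 23000 / 9.8 = 6.34 mm
PW = 13.27 + 7.96 + 3.67 + 6.34 = 31.24 ≈ 31.2 mm.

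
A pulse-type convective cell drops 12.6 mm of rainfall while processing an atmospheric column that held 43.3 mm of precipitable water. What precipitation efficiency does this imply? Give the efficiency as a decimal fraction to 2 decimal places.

ε = rainfall / PW = 12.6 / 43.3 = 0.29.

ε ≈ 0.29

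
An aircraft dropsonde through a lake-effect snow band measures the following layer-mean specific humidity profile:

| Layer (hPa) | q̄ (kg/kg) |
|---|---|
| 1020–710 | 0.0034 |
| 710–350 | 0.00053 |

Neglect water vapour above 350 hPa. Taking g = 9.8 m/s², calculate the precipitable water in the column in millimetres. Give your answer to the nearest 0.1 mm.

Precipitable water is the column-integrated vapour mass per unit area: PW = (1/g) Σ q̄ Δp, with q in kg/kg and Δp in Pa (1 kg/m² of water = 1 mm).
Layer 1020–710 hPa: Δp = 310 hPa = 31000 Pa, q̄ = 0.0034 kg/kg → 0.0034 × 31000 / 9.8 = 10.76 mm
Layer 710–350 hPa: Δp = 360 hPa = 36000 Pa, q̄ = 0.00053 kg/kg → 0.00053 × 36000 / 9.8 = 1.95 mm
PW = 10.76 + 1.95 = 12.71 ≈ 12.7 mm.

PW ≈ 12.7 mm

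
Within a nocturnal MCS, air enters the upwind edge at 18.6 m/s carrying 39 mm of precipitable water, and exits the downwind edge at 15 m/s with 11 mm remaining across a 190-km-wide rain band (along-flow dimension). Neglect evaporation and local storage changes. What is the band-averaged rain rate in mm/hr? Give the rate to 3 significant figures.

R ≈ 10.6 mm/hr

Column moisture flux per unit crosswind length is F = V × PW.
Inflow: F_in = 18.6 × 39 = 725.4 mm·m/s
Outflow: F_out = 15 × 11 = 165 mm·m/s
Steady-state rate R = (F_in − F_out)/L = (725.4 − 165) / 190000 m = 2.949e-03 mm/s.
R = 2.949e-03 × 3600 = 10.6 mm/hr.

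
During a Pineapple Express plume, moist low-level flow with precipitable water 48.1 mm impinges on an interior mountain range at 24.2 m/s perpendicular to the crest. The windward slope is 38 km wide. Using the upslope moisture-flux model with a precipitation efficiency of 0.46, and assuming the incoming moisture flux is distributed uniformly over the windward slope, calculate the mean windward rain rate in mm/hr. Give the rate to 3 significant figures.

Incoming column moisture flux per unit ridge length: F = V × PW = 24.2 × 48.1 = 1164.02 mm·m/s.
Spread over the 38 km slope with efficiency ε = 0.46: R = ε·F/W = 0.46 × 1164.02 / 38000 m = 1.409e-02 mm/s.
R = 1.409e-02 × 3600 = 50.7 mm/hr.

R ≈ 50.7 mm/hr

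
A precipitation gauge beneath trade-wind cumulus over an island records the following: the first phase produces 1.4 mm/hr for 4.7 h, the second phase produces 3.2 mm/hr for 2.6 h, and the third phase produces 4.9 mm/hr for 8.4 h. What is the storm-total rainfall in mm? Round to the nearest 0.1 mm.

total ≈ 56.1 mm

Total = Σ Rᵢ Δtᵢ = 1.4 × 4.7 + 3.2 × 2.6 + 4.9 × 8.4
      = 6.58 + 8.32 + 41.16 = 56.1 mm.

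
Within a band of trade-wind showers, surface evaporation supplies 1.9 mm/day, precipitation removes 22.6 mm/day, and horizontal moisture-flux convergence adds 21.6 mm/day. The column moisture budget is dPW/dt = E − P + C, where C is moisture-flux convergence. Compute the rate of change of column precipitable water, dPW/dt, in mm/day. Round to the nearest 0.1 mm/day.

dPW/dt = E − P + C = 1.9 − 22.6 + (21.6) = 0.9 mm/day.

dPW/dt ≈ 0.9 mm/day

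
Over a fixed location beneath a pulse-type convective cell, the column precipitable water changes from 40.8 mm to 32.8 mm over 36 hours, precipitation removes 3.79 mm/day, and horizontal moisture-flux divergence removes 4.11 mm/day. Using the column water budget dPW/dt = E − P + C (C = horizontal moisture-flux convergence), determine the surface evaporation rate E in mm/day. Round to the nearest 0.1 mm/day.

E ≈ 2.6 mm/day

dPW/dt = (32.8 − 40.8) mm / (36/24 day) = -5.333 mm/day.
E = dPW/dt + P − C = (-5.333) + 3.79 − (-4.11) = 2.6 mm/day.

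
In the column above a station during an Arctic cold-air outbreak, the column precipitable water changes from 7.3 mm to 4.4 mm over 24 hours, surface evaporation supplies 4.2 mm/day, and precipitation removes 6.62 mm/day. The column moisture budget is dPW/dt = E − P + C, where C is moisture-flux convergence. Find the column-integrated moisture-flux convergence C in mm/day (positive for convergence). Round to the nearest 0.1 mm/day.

dPW/dt = (4.4 − 7.3) mm / (24/24 day) = -2.900 mm/day.
C = dPW/dt − E + P = (-2.900) − 4.2 + 6.62 = -0.5 mm/day.

C ≈ -0.5 mm/day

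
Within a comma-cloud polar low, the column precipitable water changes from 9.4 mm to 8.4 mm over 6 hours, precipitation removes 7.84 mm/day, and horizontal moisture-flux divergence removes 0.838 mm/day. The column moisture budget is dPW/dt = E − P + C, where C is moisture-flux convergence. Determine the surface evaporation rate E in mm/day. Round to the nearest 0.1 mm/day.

dPW/dt = (8.4 − 9.4) mm / (6/24 day) = -4.000 mm/day.
E = dPW/dt + P − C = (-4.000) + 7.84 − (-0.838) = 4.7 mm/day.

E ≈ 4.7 mm/day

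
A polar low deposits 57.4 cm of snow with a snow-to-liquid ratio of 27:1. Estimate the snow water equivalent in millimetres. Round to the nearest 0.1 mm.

SWE ≈ 21.3 mm

SWE = snow depth / ratio = 57.4 cm / 27 = 2.126 cm = 21.3 mm.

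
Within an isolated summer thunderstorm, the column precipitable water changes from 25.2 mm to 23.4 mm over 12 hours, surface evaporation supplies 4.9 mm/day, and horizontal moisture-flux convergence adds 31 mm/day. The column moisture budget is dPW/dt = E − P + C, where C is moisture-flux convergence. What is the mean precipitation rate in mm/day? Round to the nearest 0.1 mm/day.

P ≈ 39.5 mm/day

dPW/dt = (23.4 − 25.2) mm / (12/24 day) = -3.600 mm/day.
P = E + C − dPW/dt = 4.9 + (31) − (-3.600) = 39.5 mm/day.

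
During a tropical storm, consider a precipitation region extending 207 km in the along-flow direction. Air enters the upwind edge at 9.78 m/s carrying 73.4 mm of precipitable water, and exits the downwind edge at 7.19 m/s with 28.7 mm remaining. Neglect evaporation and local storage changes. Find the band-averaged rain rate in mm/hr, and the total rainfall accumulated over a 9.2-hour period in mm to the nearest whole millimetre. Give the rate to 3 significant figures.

R ≈ 8.90 mm/hr; total ≈ 82 mm

Column moisture flux per unit crosswind length is F = V × PW.
Inflow: F_in = 9.78 × 73.4 = 717.852 mm·m/s
Outflow: F_out = 7.19 × 28.7 = 206.353 mm·m/s
Steady-state rate R = (F_in − F_out)/L = (717.852 − 206.353) / 207000 m = 2.471e-03 mm/s.
R = 2.471e-03 × 3600 = 8.90 mm/hr.
Over 9.2 h: total = 8.90 × 9.2 = 81.88 ≈ 82 mm.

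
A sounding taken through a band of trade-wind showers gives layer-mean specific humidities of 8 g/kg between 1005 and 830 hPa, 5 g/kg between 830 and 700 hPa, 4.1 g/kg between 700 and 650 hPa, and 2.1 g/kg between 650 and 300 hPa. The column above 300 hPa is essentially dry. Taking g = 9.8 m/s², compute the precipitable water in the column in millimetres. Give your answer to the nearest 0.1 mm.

Precipitable water is the column-integrated vapour mass per unit area: PW = (1/g) Σ q̄ Δp, with q in kg/kg and Δp in Pa (1 kg/m² of water = 1 mm).
Layer 1005–830 hPa: Δp = 175 hPa = 17500 Pa, q̄ = 0.008 kg/kg → 0.008 × 17500 / 9.8 = 14.29 mm
Layer 830–700 hPa: Δp = 130 hPa = 13000 Pa, q̄ = 0.005 kg/kg → 0.005 × 13000 / 9.8 = 6.63 mm
Layer 700–650 hPa: Δp = 50 hPa = 5000 Pa, q̄ = 0.0041 kg/kg → 0.0041 × 5000 / 9.8 = 2.09 mm
Layer 650–300 hPa: Δp = 350 hPa = 35000 Pa, q̄ = 0.0021 kg/kg → 0.0021 × 35000 / 9.8 = 7.50 mm
PW = 14.29 + 6.63 + 2.09 + 7.50 = 30.51 ≈ 30.5 mm.

PW ≈ 30.5 mm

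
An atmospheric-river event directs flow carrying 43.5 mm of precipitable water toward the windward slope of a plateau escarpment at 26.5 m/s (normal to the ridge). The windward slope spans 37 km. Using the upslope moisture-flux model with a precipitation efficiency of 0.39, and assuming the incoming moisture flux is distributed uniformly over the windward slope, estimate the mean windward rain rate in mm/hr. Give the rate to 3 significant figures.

R ≈ 43.7 mm/hr

Incoming column moisture flux per unit ridge length: F = V × PW = 26.5 × 43.5 = 1152.75 mm·m/s.
Spread over the 37 km slope with efficiency ε = 0.39: R = ε·F/W = 0.39 × 1152.75 / 37000 m = 1.215e-02 mm/s.
R = 1.215e-02 × 3600 = 43.7 mm/hr.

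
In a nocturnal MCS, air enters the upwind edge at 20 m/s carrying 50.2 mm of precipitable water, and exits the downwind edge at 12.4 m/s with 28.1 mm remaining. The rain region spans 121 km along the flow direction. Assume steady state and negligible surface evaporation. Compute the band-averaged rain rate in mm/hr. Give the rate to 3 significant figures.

R ≈ 19.5 mm/hr

Column moisture flux per unit crosswind length is F = V × PW.
Inflow: F_in = 20 × 50.2 = 1004 mm·m/s
Outflow: F_out = 12.4 × 28.1 = 348.44 mm·m/s
Steady-state rate R = (F_in − F_out)/L = (1004 − 348.44) / 121000 m = 5.418e-03 mm/s.
R = 5.418e-03 × 3600 = 19.5 mm/hr.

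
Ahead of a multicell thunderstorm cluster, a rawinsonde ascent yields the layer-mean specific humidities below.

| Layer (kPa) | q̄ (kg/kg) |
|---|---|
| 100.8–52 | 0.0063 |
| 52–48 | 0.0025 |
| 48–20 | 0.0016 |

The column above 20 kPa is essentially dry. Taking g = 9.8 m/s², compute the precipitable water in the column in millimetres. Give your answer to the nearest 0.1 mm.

Precipitable water is the column-integrated vapour mass per unit area: PW = (1/g) Σ q̄ Δp, with q in kg/kg and Δp in Pa (1 kg/m² of water = 1 mm).
Layer 100.8–52 kPa: Δp = 488 hPa = 48800 Pa, q̄ = 0.0063 kg/kg → 0.0063 × 48800 / 9.8 = 31.37 mm
Layer 52–48 kPa: Δp = 40 hPa = 4000 Pa, q̄ = 0.0025 kg/kg → 0.0025 × 4000 / 9.8 = 1.02 mm
Layer 48–20 kPa: Δp = 280 hPa = 28000 Pa, q̄ = 0.0016 kg/kg → 0.0016 × 28000 / 9.8 = 4.57 mm
PW = 31.37 + 1.02 + 4.57 = 36.96 ≈ 37.0 mm.

PW ≈ 37.0 mm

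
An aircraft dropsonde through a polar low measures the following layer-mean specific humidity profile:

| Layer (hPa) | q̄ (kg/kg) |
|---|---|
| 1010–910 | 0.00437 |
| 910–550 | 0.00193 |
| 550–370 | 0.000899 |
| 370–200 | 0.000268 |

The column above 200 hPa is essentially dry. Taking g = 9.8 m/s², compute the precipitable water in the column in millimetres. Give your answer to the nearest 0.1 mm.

PW ≈ 13.7 mm

Precipitable water is the column-integrated vapour mass per unit area: PW = (1/g) Σ q̄ Δp, with q in kg/kg and Δp in Pa (1 kg/m² of water = 1 mm).
Layer 1010–910 hPa: Δp = 100 hPa = 10000 Pa, q̄ = 0.00437 kg/kg → 0.00437 × 10000 / 9.8 = 4.46 mm
Layer 910–550 hPa: Δp = 360 hPa = 36000 Pa, q̄ = 0.00193 kg/kg → 0.00193 × 36000 / 9.8 = 7.09 mm
Layer 550–370 hPa: Δp = 180 hPa = 18000 Pa, q̄ = 0.000899 kg/kg → 0.000899 × 18000 / 9.8 = 1.65 mm
Layer 370–200 hPa: Δp = 170 hPa = 17000 Pa, q̄ = 0.000268 kg/kg → 0.000268 × 17000 / 9.8 = 0.46 mm
PW = 4.46 + 7.09 + 1.65 + 0.46 = 13.66 ≈ 13.7 mm.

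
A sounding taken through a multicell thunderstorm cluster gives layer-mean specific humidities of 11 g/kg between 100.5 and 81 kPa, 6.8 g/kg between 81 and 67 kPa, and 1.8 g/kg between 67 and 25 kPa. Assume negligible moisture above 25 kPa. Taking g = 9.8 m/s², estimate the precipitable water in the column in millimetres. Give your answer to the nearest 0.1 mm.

Precipitable water is the column-integrated vapour mass per unit area: PW = (1/g) Σ q̄ Δp, with q in kg/kg and Δp in Pa (1 kg/m² of water = 1 mm).
Layer 100.5–81 kPa: Δp = 195 hPa = 19500 Pa, q̄ = 0.011 kg/kg → 0.011 × 19500 / 9.8 = 21.89 mm
Layer 81–67 kPa: Δp = 140 hPa = 14000 Pa, q̄ = 0.0068 kg/kg → 0.0068 × 14000 / 9.8 = 9.71 mm
Layer 67–25 kPa: Δp = 420 hPa = 42000 Pa, q̄ = 0.0018 kg/kg → 0.0018 × 42000 / 9.8 = 7.71 mm
PW = 21.89 + 9.71 + 7.71 = 39.31 ≈ 39.3 mm.

PW ≈ 39.3 mm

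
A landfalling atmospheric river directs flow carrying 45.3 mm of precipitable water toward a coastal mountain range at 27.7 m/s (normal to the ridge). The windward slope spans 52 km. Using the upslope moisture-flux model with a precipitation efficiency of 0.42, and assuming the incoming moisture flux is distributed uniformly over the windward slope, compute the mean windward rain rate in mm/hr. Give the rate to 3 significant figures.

Incoming column moisture flux per unit ridge length: F = V × PW = 27.7 × 45.3 = 1254.81 mm·m/s.
Spread over the 52 km slope with efficiency ε = 0.42: R = ε·F/W = 0.42 × 1254.81 / 52000 m = 1.014e-02 mm/s.
R = 1.014e-02 × 3600 = 36.5 mm/hr.

R ≈ 36.5 mm/hr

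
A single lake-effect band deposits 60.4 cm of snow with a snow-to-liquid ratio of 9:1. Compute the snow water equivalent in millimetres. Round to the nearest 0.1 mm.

SWE ≈ 67.1 mm

SWE = snow depth / ratio = 60.4 cm / 9 = 6.711 cm = 67.1 mm.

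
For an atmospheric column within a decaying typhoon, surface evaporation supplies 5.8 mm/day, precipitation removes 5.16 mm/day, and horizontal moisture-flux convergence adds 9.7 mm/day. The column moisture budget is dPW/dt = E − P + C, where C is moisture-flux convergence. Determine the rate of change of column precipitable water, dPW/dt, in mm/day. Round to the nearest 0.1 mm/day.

dPW/dt ≈ 10.3 mm/day

dPW/dt = E − P + C = 5.8 − 5.16 + (9.7) = 10.3 mm/day.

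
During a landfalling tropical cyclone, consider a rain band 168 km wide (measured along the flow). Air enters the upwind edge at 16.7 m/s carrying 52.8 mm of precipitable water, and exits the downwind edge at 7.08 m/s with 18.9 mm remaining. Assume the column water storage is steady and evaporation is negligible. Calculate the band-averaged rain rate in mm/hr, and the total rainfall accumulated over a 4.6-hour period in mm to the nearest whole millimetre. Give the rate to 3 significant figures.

Column moisture flux per unit crosswind length is F = V × PW.
Inflow: F_in = 16.7 × 52.8 = 881.76 mm·m/s
Outflow: F_out = 7.08 × 18.9 = 133.812 mm·m/s
Steady-state rate R = (F_in − F_out)/L = (881.76 − 133.812) / 168000 m = 4.452e-03 mm/s.
R = 4.452e-03 × 3600 = 16.0 mm/hr.
Over 4.6 h: total = 16.0 × 4.6 = 73.6 ≈ 74 mm.

R ≈ 16.0 mm/hr; total ≈ 74 mm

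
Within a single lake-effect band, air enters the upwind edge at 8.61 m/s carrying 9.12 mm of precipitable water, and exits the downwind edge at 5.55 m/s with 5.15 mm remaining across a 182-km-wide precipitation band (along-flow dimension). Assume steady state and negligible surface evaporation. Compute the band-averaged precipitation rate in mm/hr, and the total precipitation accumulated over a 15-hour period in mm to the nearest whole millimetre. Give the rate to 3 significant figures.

Column moisture flux per unit crosswind length is F = V × PW.
Inflow: F_in = 8.61 × 9.12 = 78.5232 mm·m/s
Outflow: F_out = 5.55 × 5.15 = 28.5825 mm·m/s
Steady-state rate R = (F_in − F_out)/L = (78.5232 − 28.5825) / 182000 m = 2.744e-04 mm/s.
R = 2.744e-04 × 3600 = 0.988 mm/hr.
Over 15 h: total = 0.988 × 15 = 14.82 ≈ 15 mm.

R ≈ 0.988 mm/hr; total ≈ 15 mm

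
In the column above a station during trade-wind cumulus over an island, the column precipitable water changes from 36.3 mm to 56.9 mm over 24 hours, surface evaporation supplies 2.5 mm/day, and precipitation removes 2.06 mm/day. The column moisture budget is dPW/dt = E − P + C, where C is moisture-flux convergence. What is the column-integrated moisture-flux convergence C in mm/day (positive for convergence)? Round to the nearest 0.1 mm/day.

C ≈ 20.2 mm/day

dPW/dt = (56.9 − 36.3) mm / (24/24 day) = +20.600 mm/day.
C = dPW/dt − E + P = (+20.600) − 2.5 + 2.06 = 20.2 mm/day.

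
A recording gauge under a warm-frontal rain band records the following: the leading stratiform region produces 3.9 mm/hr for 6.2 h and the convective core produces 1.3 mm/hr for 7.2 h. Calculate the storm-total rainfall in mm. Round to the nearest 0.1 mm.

Total = Σ Rᵢ Δtᵢ = 3.9 × 6.2 + 1.3 × 7.2
      = 24.18 + 9.36 = 33.5 mm.

total ≈ 33.5 mm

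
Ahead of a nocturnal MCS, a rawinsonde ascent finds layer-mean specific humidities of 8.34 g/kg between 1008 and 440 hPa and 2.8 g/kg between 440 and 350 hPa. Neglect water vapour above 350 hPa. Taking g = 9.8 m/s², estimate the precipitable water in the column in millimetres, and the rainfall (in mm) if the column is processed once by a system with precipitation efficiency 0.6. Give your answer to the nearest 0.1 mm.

Precipitable water is the column-integrated vapour mass per unit area: PW = (1/g) Σ q̄ Δp, with q in kg/kg and Δp in Pa (1 kg/m² of water = 1 mm).
Layer 1008–440 hPa: Δp = 568 hPa = 56800 Pa, q̄ = 0.00834 kg/kg → 0.00834 × 56800 / 9.8 = 48.34 mm
Layer 440–350 hPa: Δp = 90 hPa = 9000 Pa, q̄ = 0.0028 kg/kg → 0.0028 × 9000 / 9.8 = 2.57 mm
PW = 48.34 + 2.57 = 50.91 ≈ 50.9 mm.
Rainfall = ε × PW = 0.6 × 50.9 = 30.5 mm.

PW ≈ 50.9 mm; rainfall ≈ 30.5 mm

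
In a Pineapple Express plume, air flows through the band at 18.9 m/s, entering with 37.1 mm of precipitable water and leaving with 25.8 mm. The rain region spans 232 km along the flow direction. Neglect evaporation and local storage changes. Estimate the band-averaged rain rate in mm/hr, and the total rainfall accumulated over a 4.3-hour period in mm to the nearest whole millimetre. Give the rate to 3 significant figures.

R ≈ 3.31 mm/hr; total ≈ 14 mm

Column moisture flux per unit crosswind length is F = V × PW.
Inflow: F_in = 18.9 × 37.1 = 701.19 mm·m/s
Outflow: F_out = 18.9 × 25.8 = 487.62 mm·m/s
Steady-state rate R = (F_in − F_out)/L = (701.19 − 487.62) / 232000 m = 9.206e-04 mm/s.
R = 9.206e-04 × 3600 = 3.31 mm/hr.
Over 4.3 h: total = 3.31 × 4.3 = 14.233 ≈ 14 mm.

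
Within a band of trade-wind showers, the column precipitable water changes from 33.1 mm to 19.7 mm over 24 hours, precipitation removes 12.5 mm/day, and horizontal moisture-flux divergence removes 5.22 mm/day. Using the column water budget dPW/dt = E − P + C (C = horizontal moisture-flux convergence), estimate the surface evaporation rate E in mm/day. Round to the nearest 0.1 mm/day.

E ≈ 4.3 mm/day

dPW/dt = (19.7 − 33.1) mm / (24/24 day) = -13.400 mm/day.
E = dPW/dt + P − C = (-13.400) + 12.5 − (-5.22) = 4.3 mm/day.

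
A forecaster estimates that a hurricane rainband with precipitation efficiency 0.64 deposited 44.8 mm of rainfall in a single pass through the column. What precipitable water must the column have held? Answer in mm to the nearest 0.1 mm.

PW = rainfall / ε = 44.8 / 0.64 = 70.0 mm.

PW ≈ 70.0 mm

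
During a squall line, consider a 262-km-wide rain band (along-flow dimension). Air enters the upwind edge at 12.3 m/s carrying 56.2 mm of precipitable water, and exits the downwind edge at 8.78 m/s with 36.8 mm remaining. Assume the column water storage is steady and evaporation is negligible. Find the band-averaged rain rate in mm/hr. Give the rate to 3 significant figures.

R ≈ 5.06 mm/hr

Column moisture flux per unit crosswind length is F = V × PW.
Inflow: F_in = 12.3 × 56.2 = 691.26 mm·m/s
Outflow: F_out = 8.78 × 36.8 = 323.104 mm·m/s
Steady-state rate R = (F_in − F_out)/L = (691.26 − 323.104) / 262000 m = 1.405e-03 mm/s.
R = 1.405e-03 × 3600 = 5.06 mm/hr.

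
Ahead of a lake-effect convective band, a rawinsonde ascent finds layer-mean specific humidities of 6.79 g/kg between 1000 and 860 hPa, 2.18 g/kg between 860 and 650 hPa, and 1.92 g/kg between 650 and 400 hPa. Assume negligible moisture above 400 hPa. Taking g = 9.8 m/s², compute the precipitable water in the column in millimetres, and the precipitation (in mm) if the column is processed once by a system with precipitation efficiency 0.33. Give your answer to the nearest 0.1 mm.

PW ≈ 19.3 mm; precipitation ≈ 6.4 mm

Precipitable water is the column-integrated vapour mass per unit area: PW = (1/g) Σ q̄ Δp, with q in kg/kg and Δp in Pa (1 kg/m² of water = 1 mm).
Layer 1000–860 hPa: Δp = 140 hPa = 14000 Pa, q̄ = 0.00679 kg/kg → 0.00679 × 14000 / 9.8 = 9.70 mm
Layer 860–650 hPa: Δp = 210 hPa = 21000 Pa, q̄ = 0.00218 kg/kg → 0.00218 × 21000 / 9.8 = 4.67 mm
Layer 650–400 hPa: Δp = 250 hPa = 25000 Pa, q̄ = 0.00192 kg/kg → 0.00192 × 25000 / 9.8 = 4.90 mm
PW = 9.70 + 4.67 + 4.90 = 19.27 ≈ 19.3 mm.
Precipitation = ε × PW = 0.33 × 19.3 = 6.4 mm.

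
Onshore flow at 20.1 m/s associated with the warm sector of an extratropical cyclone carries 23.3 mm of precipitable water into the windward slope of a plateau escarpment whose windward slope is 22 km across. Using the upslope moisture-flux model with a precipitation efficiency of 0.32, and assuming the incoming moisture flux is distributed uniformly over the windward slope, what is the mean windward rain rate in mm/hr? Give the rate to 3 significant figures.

R ≈ 24.5 mm/hr

Incoming column moisture flux per unit ridge length: F = V × PW = 20.1 × 23.3 = 468.33 mm·m/s.
Spread over the 22 km slope with efficiency ε = 0.32: R = ε·F/W = 0.32 × 468.33 / 22000 m = 6.812e-03 mm/s.
R = 6.812e-03 × 3600 = 24.5 mm/hr.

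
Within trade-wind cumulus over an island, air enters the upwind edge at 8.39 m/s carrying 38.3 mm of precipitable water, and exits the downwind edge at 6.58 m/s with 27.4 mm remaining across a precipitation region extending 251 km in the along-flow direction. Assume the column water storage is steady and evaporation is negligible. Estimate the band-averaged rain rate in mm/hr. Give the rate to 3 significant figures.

Column moisture flux per unit crosswind length is F = V × PW.
Inflow: F_in = 8.39 × 38.3 = 321.337 mm·m/s
Outflow: F_out = 6.58 × 27.4 = 180.292 mm·m/s
Steady-state rate R = (F_in − F_out)/L = (321.337 − 180.292) / 251000 m = 5.619e-04 mm/s.
R = 5.619e-04 × 3600 = 2.02 mm/hr.

R ≈ 2.02 mm/hr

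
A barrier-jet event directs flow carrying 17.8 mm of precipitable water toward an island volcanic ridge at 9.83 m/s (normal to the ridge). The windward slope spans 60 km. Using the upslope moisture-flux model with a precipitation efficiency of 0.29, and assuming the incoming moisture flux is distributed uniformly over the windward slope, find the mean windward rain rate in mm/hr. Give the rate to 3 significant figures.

Incoming column moisture flux per unit ridge length: F = V × PW = 9.83 × 17.8 = 174.974 mm·m/s.
Spread over the 60 km slope with efficiency ε = 0.29: R = ε·F/W = 0.29 × 174.974 / 60000 m = 8.457e-04 mm/s.
R = 8.457e-04 × 3600 = 3.04 mm/hr.

R ≈ 3.04 mm/hr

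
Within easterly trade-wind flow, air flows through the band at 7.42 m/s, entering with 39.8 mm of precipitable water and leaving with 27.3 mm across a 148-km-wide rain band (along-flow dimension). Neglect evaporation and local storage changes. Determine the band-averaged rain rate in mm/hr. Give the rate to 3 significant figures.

R ≈ 2.26 mm/hr

Column moisture flux per unit crosswind length is F = V × PW.
Inflow: F_in = 7.42 × 39.8 = 295.316 mm·m/s
Outflow: F_out = 7.42 × 27.3 = 202.566 mm·m/s
Steady-state rate R = (F_in − F_out)/L = (295.316 − 202.566) / 148000 m = 6.267e-04 mm/s.
R = 6.267e-04 × 3600 = 2.26 mm/hr.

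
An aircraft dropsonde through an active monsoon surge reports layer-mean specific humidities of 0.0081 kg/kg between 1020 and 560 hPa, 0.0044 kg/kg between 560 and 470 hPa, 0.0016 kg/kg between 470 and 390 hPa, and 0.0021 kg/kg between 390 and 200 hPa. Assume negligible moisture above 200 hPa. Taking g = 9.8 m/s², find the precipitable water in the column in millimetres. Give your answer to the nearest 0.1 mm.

Precipitable water is the column-integrated vapour mass per unit area: PW = (1/g) Σ q̄ Δp, with q in kg/kg and Δp in Pa (1 kg/m² of water = 1 mm).
Layer 1020–560 hPa: Δp = 460 hPa = 46000 Pa, q̄ = 0.0081 kg/kg → 0.0081 × 46000 / 9.8 = 38.02 mm
Layer 560–470 hPa: Δp = 90 hPa = 9000 Pa, q̄ = 0.0044 kg/kg → 0.0044 × 9000 / 9.8 = 4.04 mm
Layer 470–390 hPa: Δp = 80 hPa = 8000 Pa, q̄ = 0.0016 kg/kg → 0.0016 × 8000 / 9.8 = 1.31 mm
Layer 390–200 hPa: Δp = 190 hPa = 19000 Pa, q̄ = 0.0021 kg/kg → 0.0021 × 19000 / 9.8 = 4.07 mm
PW = 38.02 + 4.04 + 1.31 + 4.07 = 47.44 ≈ 47.4 mm.

PW ≈ 47.4 mm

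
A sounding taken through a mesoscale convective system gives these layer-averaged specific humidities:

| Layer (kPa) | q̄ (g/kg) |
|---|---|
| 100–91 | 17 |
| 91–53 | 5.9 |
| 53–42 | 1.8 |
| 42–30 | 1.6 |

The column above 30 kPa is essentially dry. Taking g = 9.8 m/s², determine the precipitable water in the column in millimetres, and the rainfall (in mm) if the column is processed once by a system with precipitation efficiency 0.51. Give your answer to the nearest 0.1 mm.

Precipitable water is the column-integrated vapour mass per unit area: PW = (1/g) Σ q̄ Δp, with q in kg/kg and Δp in Pa (1 kg/m² of water = 1 mm).
Layer 100–91 kPa: Δp = 90 hPa = 9000 Pa, q̄ = 0.017 kg/kg → 0.017 × 9000 / 9.8 = 15.61 mm
Layer 91–53 kPa: Δp = 380 hPa = 38000 Pa, q̄ = 0.0059 kg/kg → 0.0059 × 38000 / 9.8 = 22.88 mm
Layer 53–42 kPa: Δp = 110 hPa = 11000 Pa, q̄ = 0.0018 kg/kg → 0.0018 × 11000 / 9.8 = 2.02 mm
Layer 42–30 kPa: Δp = 120 hPa = 12000 Pa, q̄ = 0.0016 kg/kg → 0.0016 × 12000 / 9.8 = 1.96 mm
PW = 15.61 + 22.88 + 2.02 + 1.96 = 42.47 ≈ 42.5 mm.
Rainfall = ε × PW = 0.51 × 42.5 = 21.7 mm.

PW ≈ 42.5 mm; rainfall ≈ 21.7 mm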